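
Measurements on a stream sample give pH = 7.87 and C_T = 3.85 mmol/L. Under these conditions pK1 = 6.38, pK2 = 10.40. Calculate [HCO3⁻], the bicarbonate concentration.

[HCO3⁻] = 3.72 mmol/L

α₁ = 1 / (1 + [H⁺]/K1 + K2/[H⁺]) = 1 / (1 + 10^-1.49 + 10^-2.53)
   = 1 / (1 + 0.032359 + 0.0029512) = 1/1.0353 = 0.9659
[HCO3⁻] = α₁ × DIC = 0.9659 × 3.85 = 3.72 mmol/L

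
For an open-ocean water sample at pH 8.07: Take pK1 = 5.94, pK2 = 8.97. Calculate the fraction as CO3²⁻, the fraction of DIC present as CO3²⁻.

α₂ = 0.111

α₂ = 1 / (1 + [H⁺]/K2 + [H⁺]²/(K1K2)) = 1 / (1 + 10^+0.90 + 10^-1.23)
   = 1 / (1 + 7.9433 + 0.058884) = 1/9.0022 = 0.1111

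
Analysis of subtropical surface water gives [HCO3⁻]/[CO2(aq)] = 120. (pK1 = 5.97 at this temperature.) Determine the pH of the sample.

From K1 = [H⁺][HCO3⁻]/[CO2(aq)]:  pH = pK1 + log₁₀([HCO3⁻]/[CO2(aq)])
log₁₀(120) = +2.079
pH = 5.97 + (+2.079) = 8.05

pH = 8.05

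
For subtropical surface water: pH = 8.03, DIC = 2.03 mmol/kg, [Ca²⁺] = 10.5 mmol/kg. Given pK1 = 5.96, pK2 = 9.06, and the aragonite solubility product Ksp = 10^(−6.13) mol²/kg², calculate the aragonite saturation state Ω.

α₂ = 1 / (1 + [H⁺]/K2 + [H⁺]²/(K1K2)) = 1 / (1 + 10^+1.03 + 10^-1.04)
   = 1 / (1 + 10.715 + 0.091201) = 1/11.806 = 0.08470
[CO3²⁻] = α₂ × DIC = 0.08470 × 2.03 = 0.1719 mmol/kg
Ksp = 10^(−6.13) = 7.413×10^-7
Ω = [Ca²⁺][CO3²⁻]/Ksp = (10.5×10^-3)(1.719×10^-4) / 7.413×10^-7 = 2.44

Ω = 2.44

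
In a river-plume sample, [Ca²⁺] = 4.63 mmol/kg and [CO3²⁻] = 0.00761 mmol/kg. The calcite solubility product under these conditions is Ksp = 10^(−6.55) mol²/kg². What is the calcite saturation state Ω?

Ω = 0.125

Ksp = 10^(−6.55) = 2.818×10^-7
Ω = [Ca²⁺][CO3²⁻]/Ksp = (4.63×10^-3)(0.00761×10^-3) / 2.818×10^-7 = 0.125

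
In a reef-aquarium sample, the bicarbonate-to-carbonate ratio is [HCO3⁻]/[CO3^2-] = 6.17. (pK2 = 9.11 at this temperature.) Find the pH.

From K2 = [H⁺][CO3^2-]/[HCO3⁻]:  pH = pK2 − log₁₀([HCO3⁻]/[CO3^2-])
log₁₀(6.17) = +0.790
pH = 9.11 − (+0.790) = 8.32

pH = 8.32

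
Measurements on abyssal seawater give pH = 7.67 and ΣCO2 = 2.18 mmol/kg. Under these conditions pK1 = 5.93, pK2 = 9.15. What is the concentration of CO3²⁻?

α₂ = 1 / (1 + [H⁺]/K2 + [H⁺]²/(K1K2)) = 1 / (1 + 10^+1.48 + 10^-0.26)
   = 1 / (1 + 30.200 + 0.54954) = 1/31.749 = 0.03150
[CO3²⁻] = α₂ × DIC = 0.03150 × 2.18 = 0.0687 mmol/kg

[CO3²⁻] = 0.0687 mmol/kg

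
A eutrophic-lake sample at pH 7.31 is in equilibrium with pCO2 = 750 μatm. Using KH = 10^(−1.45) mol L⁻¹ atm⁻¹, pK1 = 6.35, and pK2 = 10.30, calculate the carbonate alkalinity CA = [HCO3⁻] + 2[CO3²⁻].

[CO2*] = KH · pCO2 = 10^(−1.45) × 750×10^-6 = 2.661×10^-5 mol/L
α₀ = 1/(1 + K1/[H⁺] + K1K2/[H⁺]²) = 1/(1 + 10^+0.96 + 10^-2.03) = 0.09872
DIC = [CO2*]/α₀ = 2.661×10^-5 / 0.09872 = 0.2696 mmol/L
CA = (α₁ + 2α₂)·DIC = (0.9004 + 2×0.0009213) × 0.2696 = 0.243 mmol/L

CA = 0.243 mmol/L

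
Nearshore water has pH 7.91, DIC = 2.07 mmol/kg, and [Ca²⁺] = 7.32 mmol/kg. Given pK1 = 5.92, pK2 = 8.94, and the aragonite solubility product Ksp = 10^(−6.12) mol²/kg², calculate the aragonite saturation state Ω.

α₂ = 1 / (1 + [H⁺]/K2 + [H⁺]²/(K1K2)) = 1 / (1 + 10^+1.03 + 10^-0.96)
   = 1 / (1 + 10.715 + 0.10965) = 1/11.825 = 0.08457
[CO3²⁻] = α₂ × DIC = 0.08457 × 2.07 = 0.1751 mmol/kg
Ksp = 10^(−6.12) = 7.586×10^-7
Ω = [Ca²⁺][CO3²⁻]/Ksp = (7.32×10^-3)(1.751×10^-4) / 7.586×10^-7 = 1.69

Ω = 1.69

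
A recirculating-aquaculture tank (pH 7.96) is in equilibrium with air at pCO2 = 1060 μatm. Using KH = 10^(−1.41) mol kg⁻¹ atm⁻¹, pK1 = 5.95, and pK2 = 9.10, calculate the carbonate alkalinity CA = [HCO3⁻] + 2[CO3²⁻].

[CO2*] = KH · pCO2 = 10^(−1.41) × 1060×10^-6 = 4.124×10^-5 mol/kg
α₀ = 1/(1 + K1/[H⁺] + K1K2/[H⁺]²) = 1/(1 + 10^+2.01 + 10^+0.87) = 0.009030
DIC = [CO2*]/α₀ = 4.124×10^-5 / 0.009030 = 4.567 mmol/kg
CA = (α₁ + 2α₂)·DIC = (0.9240 + 2×0.06694) × 4.567 = 4.83 mmol/kg

CA = 4.83 mmol/kg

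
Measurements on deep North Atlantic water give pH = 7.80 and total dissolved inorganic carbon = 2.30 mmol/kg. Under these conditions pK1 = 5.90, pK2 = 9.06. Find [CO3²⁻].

[CO3²⁻] = 0.118 mmol/kg

α₂ = 1 / (1 + [H⁺]/K2 + [H⁺]²/(K1K2)) = 1 / (1 + 10^+1.26 + 10^-0.64)
   = 1 / (1 + 18.197 + 0.22909) = 1/19.426 = 0.05148
[CO3²⁻] = α₂ × DIC = 0.05148 × 2.30 = 0.118 mmol/kg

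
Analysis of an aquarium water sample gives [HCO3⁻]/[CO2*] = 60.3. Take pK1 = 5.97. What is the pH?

pH = 7.75

From K1 = [H⁺][HCO3⁻]/[CO2*]:  pH = pK1 + log₁₀([HCO3⁻]/[CO2*])
log₁₀(60.3) = +1.780
pH = 5.97 + (+1.780) = 7.75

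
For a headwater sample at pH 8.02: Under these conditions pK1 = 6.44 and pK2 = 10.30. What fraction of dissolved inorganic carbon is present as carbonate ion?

α₂ = 0.00509

α₂ = 1 / (1 + [H⁺]/K2 + [H⁺]²/(K1K2)) = 1 / (1 + 10^+2.28 + 10^+0.70)
   = 1 / (1 + 190.55 + 5.0119) = 1/196.56 = 0.005088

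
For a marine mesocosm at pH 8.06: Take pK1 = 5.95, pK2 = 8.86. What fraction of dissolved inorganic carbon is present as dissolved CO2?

α₀ = 1 / (1 + K1/[H⁺] + K1K2/[H⁺]²) = 1 / (1 + 10^+2.11 + 10^+1.31)
   = 1 / (1 + 128.82 + 20.417) = 1/150.24 = 0.006656

α₀ = 0.00666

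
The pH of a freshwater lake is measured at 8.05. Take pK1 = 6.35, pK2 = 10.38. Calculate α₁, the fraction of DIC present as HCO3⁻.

α₁ = 1 / (1 + [H⁺]/K1 + K2/[H⁺]) = 1 / (1 + 10^-1.70 + 10^-2.33)
   = 1 / (1 + 0.019953 + 0.0046774) = 1/1.0246 = 0.9760

α₁ = 0.976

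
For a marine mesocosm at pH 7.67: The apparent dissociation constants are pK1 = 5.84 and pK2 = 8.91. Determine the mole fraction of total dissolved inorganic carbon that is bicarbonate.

α₁ = 1 / (1 + [H⁺]/K1 + K2/[H⁺]) = 1 / (1 + 10^-1.83 + 10^-1.24)
   = 1 / (1 + 0.014791 + 0.057544) = 1/1.0723 = 0.9325

α₁ = 0.933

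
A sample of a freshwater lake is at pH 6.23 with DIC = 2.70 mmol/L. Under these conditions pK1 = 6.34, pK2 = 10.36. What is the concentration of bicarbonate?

[HCO3⁻] = 1.18 mmol/L

α₁ = 1 / (1 + [H⁺]/K1 + K2/[H⁺]) = 1 / (1 + 10^+0.11 + 10^-4.13)
   = 1 / (1 + 1.2882 + 7.4131×10^-5) = 1/2.2883 = 0.4370
[HCO3⁻] = α₁ × DIC = 0.4370 × 2.70 = 1.18 mmol/L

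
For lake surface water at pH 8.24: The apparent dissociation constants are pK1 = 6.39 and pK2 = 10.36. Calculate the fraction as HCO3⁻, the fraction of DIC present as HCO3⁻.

α₁ = 0.979

α₁ = 1 / (1 + [H⁺]/K1 + K2/[H⁺]) = 1 / (1 + 10^-1.85 + 10^-2.12)
   = 1 / (1 + 0.014125 + 0.0075858) = 1/1.0217 = 0.9788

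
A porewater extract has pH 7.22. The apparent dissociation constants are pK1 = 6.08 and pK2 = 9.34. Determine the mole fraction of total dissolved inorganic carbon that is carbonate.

α₂ = 1 / (1 + [H⁺]/K2 + [H⁺]²/(K1K2)) = 1 / (1 + 10^+2.12 + 10^+0.98)
   = 1 / (1 + 131.83 + 9.5499) = 1/142.38 = 0.007024

α₂ = 0.00702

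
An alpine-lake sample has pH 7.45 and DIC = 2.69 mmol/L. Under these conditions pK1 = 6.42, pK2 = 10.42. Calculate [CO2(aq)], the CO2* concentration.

[CO2*] = 0.229 mmol/L

α₀ = 1 / (1 + K1/[H⁺] + K1K2/[H⁺]²) = 1 / (1 + 10^+1.03 + 10^-1.94)
   = 1 / (1 + 10.715 + 0.011482) = 1/11.727 = 0.08528
[CO2*] = α₀ × DIC = 0.08528 × 2.69 = 0.229 mmol/L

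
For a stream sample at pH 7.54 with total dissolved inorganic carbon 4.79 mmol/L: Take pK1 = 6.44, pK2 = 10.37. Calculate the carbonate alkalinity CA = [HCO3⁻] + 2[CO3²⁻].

CA = [HCO3⁻] + 2[CO3²⁻] = (α₁ + 2α₂)·DIC
At pH 7.54: [H⁺]/K1 = 10^-1.10 = 0.079433, K2/[H⁺] = 10^-2.83 = 0.0014791
α₁ = 1/(1 + 0.079433 + 0.0014791) = 1/1.0809 = 0.9251; α₂ = α₁·K2/[H⁺] = 0.001368
α₁ + 2α₂ = 0.9279
CA = 0.9279 × 4.79 = 4.44 mmol/L

CA = 4.44 mmol/L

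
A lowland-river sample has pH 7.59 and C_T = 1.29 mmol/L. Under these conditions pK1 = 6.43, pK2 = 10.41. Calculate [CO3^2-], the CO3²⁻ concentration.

[CO3²⁻] = 1.82 μmol/L

α₂ = 1 / (1 + [H⁺]/K2 + [H⁺]²/(K1K2)) = 1 / (1 + 10^+2.82 + 10^+1.66)
   = 1 / (1 + 660.69 + 45.709) = 1/707.40 = 0.001414
[CO3²⁻] = α₂ × DIC = 0.001414 × 1.29 = 0.00182 mmol/L = 1.82 μmol/L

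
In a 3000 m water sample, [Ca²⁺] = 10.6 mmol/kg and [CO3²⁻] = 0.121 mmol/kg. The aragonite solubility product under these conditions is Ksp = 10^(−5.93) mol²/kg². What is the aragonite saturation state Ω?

Ksp = 10^(−5.93) = 1.175×10^-6
Ω = [Ca²⁺][CO3²⁻]/Ksp = (10.6×10^-3)(0.121×10^-3) / 1.175×10^-6 = 1.09

Ω = 1.09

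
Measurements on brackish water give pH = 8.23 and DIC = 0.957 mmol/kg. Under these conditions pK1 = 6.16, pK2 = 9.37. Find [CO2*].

α₀ = 1 / (1 + K1/[H⁺] + K1K2/[H⁺]²) = 1 / (1 + 10^+2.07 + 10^+0.93)
   = 1 / (1 + 117.49 + 8.5114) = 1/127.00 = 0.007874
[CO2*] = α₀ × DIC = 0.007874 × 0.957 = 0.00754 mmol/kg = 7.54 μmol/kg

[CO2*] = 7.54 μmol/kg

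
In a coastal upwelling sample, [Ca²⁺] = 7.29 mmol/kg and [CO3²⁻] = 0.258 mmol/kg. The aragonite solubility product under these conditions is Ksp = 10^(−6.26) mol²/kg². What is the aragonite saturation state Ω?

Ksp = 10^(−6.26) = 5.495×10^-7
Ω = [Ca²⁺][CO3²⁻]/Ksp = (7.29×10^-3)(0.258×10^-3) / 5.495×10^-7 = 3.42

Ω = 3.42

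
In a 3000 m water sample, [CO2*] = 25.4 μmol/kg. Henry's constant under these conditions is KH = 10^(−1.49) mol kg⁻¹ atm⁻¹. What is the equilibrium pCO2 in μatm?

pCO2 = 785 μatm

KH = 10^(−1.49) = 3.236×10^-2 mol kg⁻¹ atm⁻¹
pCO2 = [CO2*]/KH = 25.4×10^-6 / 3.236×10^-2 = 7.85×10^-4 atm = 785 μatm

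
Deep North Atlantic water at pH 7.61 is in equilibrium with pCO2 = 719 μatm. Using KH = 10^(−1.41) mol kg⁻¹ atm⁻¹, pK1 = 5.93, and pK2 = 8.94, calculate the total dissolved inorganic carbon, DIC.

DIC = 1.43 mmol/kg

[CO2*] = KH · pCO2 = 10^(−1.41) × 719×10^-6 = 2.797×10^-5 mol/kg
α₀ = 1/(1 + K1/[H⁺] + K1K2/[H⁺]²) = 1/(1 + 10^+1.68 + 10^+0.35) = 0.01957
DIC = [CO2*]/α₀ = 2.797×10^-5 / 0.01957 = 1.43 mmol/kg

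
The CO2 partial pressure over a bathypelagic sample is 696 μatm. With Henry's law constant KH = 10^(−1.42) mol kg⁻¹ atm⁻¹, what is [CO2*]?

KH = 10^(−1.42) = 3.802×10^-2 mol kg⁻¹ atm⁻¹
[CO2*] = KH · pCO2 = 3.802×10^-2 × 696×10^-6 atm = 2.65×10^-5 mol/kg

[CO2*] = 26.5 μmol/kg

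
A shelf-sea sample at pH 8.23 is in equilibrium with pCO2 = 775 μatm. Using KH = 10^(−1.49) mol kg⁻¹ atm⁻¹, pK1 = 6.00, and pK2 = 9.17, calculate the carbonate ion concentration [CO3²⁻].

[CO3²⁻] = 0.489 mmol/kg

[CO2*] = KH · pCO2 = 10^(−1.49) × 775×10^-6 = 2.508×10^-5 mol/kg
α₀ = 1/(1 + K1/[H⁺] + K1K2/[H⁺]²) = 1/(1 + 10^+2.23 + 10^+1.29) = 0.005254
DIC = [CO2*]/α₀ = 2.508×10^-5 / 0.005254 = 4.773 mmol/kg
[CO3²⁻] = α₂·DIC; α₂ = 0.1024, so [CO3²⁻] = 0.1024 × 4.773 = 0.489 mmol/kg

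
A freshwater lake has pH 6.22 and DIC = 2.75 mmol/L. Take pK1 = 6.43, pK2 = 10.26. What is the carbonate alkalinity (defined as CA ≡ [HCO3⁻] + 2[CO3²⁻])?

CA = [HCO3⁻] + 2[CO3²⁻] = (α₁ + 2α₂)·DIC
At pH 6.22: [H⁺]/K1 = 10^0.21 = 1.6218, K2/[H⁺] = 10^-4.04 = 9.1201×10^-5
α₁ = 1/(1 + 1.6218 + 9.1201×10^-5) = 1/2.6219 = 0.3814; α₂ = α₁·K2/[H⁺] = 3.478×10^-5
α₁ + 2α₂ = 0.3815
CA = 0.3815 × 2.75 = 1.05 mmol/L

CA = 1.05 mmol/L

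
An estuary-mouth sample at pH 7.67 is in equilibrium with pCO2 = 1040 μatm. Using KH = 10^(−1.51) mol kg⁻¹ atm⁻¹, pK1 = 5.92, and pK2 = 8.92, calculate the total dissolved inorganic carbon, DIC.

DIC = 1.94 mmol/kg

[CO2*] = KH · pCO2 = 10^(−1.51) × 1040×10^-6 = 3.214×10^-5 mol/kg
α₀ = 1/(1 + K1/[H⁺] + K1K2/[H⁺]²) = 1/(1 + 10^+1.75 + 10^+0.50) = 0.01656
DIC = [CO2*]/α₀ = 3.214×10^-5 / 0.01656 = 1.94 mmol/kg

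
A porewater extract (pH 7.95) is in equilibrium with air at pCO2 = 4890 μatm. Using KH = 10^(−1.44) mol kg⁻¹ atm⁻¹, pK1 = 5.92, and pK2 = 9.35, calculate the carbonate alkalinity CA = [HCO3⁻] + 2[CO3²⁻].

CA = 20.5 mmol/kg

[CO2*] = KH · pCO2 = 10^(−1.44) × 4890×10^-6 = 1.775×10^-4 mol/kg
α₀ = 1/(1 + K1/[H⁺] + K1K2/[H⁺]²) = 1/(1 + 10^+2.03 + 10^+0.63) = 0.008895
DIC = [CO2*]/α₀ = 1.775×10^-4 / 0.008895 = 19.96 mmol/kg
CA = (α₁ + 2α₂)·DIC = (0.9532 + 2×0.03795) × 19.96 = 20.5 mmol/kg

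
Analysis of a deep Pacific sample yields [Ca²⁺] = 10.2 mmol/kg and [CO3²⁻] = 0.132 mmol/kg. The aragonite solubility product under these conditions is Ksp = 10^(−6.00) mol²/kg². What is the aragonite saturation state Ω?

Ω = 1.35

Ksp = 10^(−6.00) = 1.000×10^-6
Ω = [Ca²⁺][CO3²⁻]/Ksp = (10.2×10^-3)(0.132×10^-3) / 1.000×10^-6 = 1.35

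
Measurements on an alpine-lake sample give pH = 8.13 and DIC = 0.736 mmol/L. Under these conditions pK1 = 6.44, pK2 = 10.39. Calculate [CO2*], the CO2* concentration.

[CO2*] = 14.6 μmol/L

α₀ = 1 / (1 + K1/[H⁺] + K1K2/[H⁺]²) = 1 / (1 + 10^+1.69 + 10^-0.57)
   = 1 / (1 + 48.978 + 0.26915) = 1/50.247 = 0.01990
[CO2*] = α₀ × DIC = 0.01990 × 0.736 = 0.0146 mmol/L = 14.6 μmol/L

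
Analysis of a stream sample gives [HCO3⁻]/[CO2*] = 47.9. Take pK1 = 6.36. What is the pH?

From K1 = [H⁺][HCO3⁻]/[CO2*]:  pH = pK1 + log₁₀([HCO3⁻]/[CO2*])
log₁₀(47.9) = +1.680
pH = 6.36 + (+1.680) = 8.04

pH = 8.04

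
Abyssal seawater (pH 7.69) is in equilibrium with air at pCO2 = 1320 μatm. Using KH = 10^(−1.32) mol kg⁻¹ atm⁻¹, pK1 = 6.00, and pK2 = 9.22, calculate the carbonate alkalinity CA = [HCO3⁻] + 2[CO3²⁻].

[CO2*] = KH · pCO2 = 10^(−1.32) × 1320×10^-6 = 6.318×10^-5 mol/kg
α₀ = 1/(1 + K1/[H⁺] + K1K2/[H⁺]²) = 1/(1 + 10^+1.69 + 10^+0.16) = 0.01945
DIC = [CO2*]/α₀ = 6.318×10^-5 / 0.01945 = 3.249 mmol/kg
CA = (α₁ + 2α₂)·DIC = (0.9524 + 2×0.02811) × 3.249 = 3.28 mmol/kg

CA = 3.28 mmol/kg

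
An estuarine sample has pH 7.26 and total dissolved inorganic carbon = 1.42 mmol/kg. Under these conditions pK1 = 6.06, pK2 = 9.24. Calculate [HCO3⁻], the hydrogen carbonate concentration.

[HCO3⁻] = 1.32 mmol/kg

α₁ = 1 / (1 + [H⁺]/K1 + K2/[H⁺]) = 1 / (1 + 10^-1.20 + 10^-1.98)
   = 1 / (1 + 0.063096 + 0.010471) = 1/1.0736 = 0.9315
[HCO3⁻] = α₁ × DIC = 0.9315 × 1.42 = 1.32 mmol/kg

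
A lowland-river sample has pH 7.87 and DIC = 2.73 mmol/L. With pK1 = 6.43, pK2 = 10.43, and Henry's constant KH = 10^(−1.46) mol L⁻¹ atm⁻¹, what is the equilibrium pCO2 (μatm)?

α₀ = 1 / (1 + K1/[H⁺] + K1K2/[H⁺]²) = 1 / (1 + 10^+1.44 + 10^-1.12)
   = 1 / (1 + 27.542 + 0.075858) = 1/28.618 = 0.03494
[CO2*] = α₀ × DIC = 0.03494 × 2.73 = 0.09539 mmol/L
pCO2 = [CO2*]/KH = 9.539×10^-5 / 3.467×10^-2 = 2750 μatm

pCO2 = 2750 μatm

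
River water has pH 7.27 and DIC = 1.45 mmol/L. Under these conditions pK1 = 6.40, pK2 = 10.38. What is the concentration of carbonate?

[CO3²⁻] = 0.991 μmol/L

α₂ = 1 / (1 + [H⁺]/K2 + [H⁺]²/(K1K2)) = 1 / (1 + 10^+3.11 + 10^+2.24)
   = 1 / (1 + 1288.2 + 173.78) = 1/1463.0 = 0.0006835
[CO3²⁻] = α₂ × DIC = 0.0006835 × 1.45 = 0.000991 mmol/L = 0.991 μmol/L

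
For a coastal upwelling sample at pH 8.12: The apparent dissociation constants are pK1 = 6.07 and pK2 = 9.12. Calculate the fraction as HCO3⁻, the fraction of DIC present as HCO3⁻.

α₁ = 1 / (1 + [H⁺]/K1 + K2/[H⁺]) = 1 / (1 + 10^-2.05 + 10^-1.00)
   = 1 / (1 + 0.0089125 + 0.10000) = 1/1.1089 = 0.9018

α₁ = 0.902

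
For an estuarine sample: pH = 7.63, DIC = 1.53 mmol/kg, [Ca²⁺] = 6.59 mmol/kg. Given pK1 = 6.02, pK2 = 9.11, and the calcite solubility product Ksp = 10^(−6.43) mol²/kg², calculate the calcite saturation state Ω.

Ω = 0.850

α₂ = 1 / (1 + [H⁺]/K2 + [H⁺]²/(K1K2)) = 1 / (1 + 10^+1.48 + 10^-0.13)
   = 1 / (1 + 30.200 + 0.74131) = 1/31.941 = 0.03131
[CO3²⁻] = α₂ × DIC = 0.03131 × 1.53 = 0.04790 mmol/kg
Ksp = 10^(−6.43) = 3.715×10^-7
Ω = [Ca²⁺][CO3²⁻]/Ksp = (6.59×10^-3)(4.790×10^-5) / 3.715×10^-7 = 0.850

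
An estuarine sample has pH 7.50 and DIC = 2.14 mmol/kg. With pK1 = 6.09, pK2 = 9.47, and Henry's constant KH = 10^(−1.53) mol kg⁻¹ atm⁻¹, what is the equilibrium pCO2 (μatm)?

α₀ = 1 / (1 + K1/[H⁺] + K1K2/[H⁺]²) = 1 / (1 + 10^+1.41 + 10^-0.56)
   = 1 / (1 + 25.704 + 0.27542) = 1/26.979 = 0.03707
[CO2*] = α₀ × DIC = 0.03707 × 2.14 = 0.07932 mmol/kg
pCO2 = [CO2*]/KH = 7.932×10^-5 / 2.951×10^-2 = 2690 μatm

pCO2 = 2690 μatm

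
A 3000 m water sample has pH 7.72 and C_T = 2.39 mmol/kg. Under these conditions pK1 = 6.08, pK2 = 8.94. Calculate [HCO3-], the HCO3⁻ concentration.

α₁ = 1 / (1 + [H⁺]/K1 + K2/[H⁺]) = 1 / (1 + 10^-1.64 + 10^-1.22)
   = 1 / (1 + 0.022909 + 0.060256) = 1/1.0832 = 0.9232
[HCO3⁻] = α₁ × DIC = 0.9232 × 2.39 = 2.21 mmol/kg

[HCO3⁻] = 2.21 mmol/kg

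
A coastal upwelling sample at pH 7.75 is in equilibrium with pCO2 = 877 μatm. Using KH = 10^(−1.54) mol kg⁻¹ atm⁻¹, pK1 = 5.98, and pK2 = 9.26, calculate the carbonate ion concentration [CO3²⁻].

[CO3²⁻] = 0.0460 mmol/kg

[CO2*] = KH · pCO2 = 10^(−1.54) × 877×10^-6 = 2.529×10^-5 mol/kg
α₀ = 1/(1 + K1/[H⁺] + K1K2/[H⁺]²) = 1/(1 + 10^+1.77 + 10^+0.26) = 0.01621
DIC = [CO2*]/α₀ = 2.529×10^-5 / 0.01621 = 1.561 mmol/kg
[CO3²⁻] = α₂·DIC; α₂ = 0.02949, so [CO3²⁻] = 0.02949 × 1.561 = 0.0460 mmol/kg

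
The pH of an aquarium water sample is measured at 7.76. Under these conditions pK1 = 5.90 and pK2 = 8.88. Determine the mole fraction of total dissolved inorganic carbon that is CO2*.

α₀ = 0.0127

α₀ = 1 / (1 + K1/[H⁺] + K1K2/[H⁺]²) = 1 / (1 + 10^+1.86 + 10^+0.74)
   = 1 / (1 + 72.444 + 5.4954) = 1/78.939 = 0.01267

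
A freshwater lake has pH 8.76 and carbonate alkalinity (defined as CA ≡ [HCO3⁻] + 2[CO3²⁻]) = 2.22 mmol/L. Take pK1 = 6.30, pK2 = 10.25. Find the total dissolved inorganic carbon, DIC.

CA = [HCO3⁻] + 2[CO3²⁻] = (α₁ + 2α₂)·DIC
At pH 8.76: [H⁺]/K1 = 10^-2.46 = 0.0034674, K2/[H⁺] = 10^-1.49 = 0.032359
α₁ = 1/(1 + 0.0034674 + 0.032359) = 1/1.0358 = 0.9654; α₂ = α₁·K2/[H⁺] = 0.03124
α₁ + 2α₂ = 1.0279
DIC = CA / (α₁ + 2α₂) = 2.22 / 1.0279 = 2.16 mmol/L

DIC = 2.16 mmol/L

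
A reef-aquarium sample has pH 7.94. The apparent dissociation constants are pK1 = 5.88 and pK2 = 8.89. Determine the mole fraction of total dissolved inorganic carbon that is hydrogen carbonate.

α₁ = 1 / (1 + [H⁺]/K1 + K2/[H⁺]) = 1 / (1 + 10^-2.06 + 10^-0.95)
   = 1 / (1 + 0.0087096 + 0.11220) = 1/1.1209 = 0.8921

α₁ = 0.892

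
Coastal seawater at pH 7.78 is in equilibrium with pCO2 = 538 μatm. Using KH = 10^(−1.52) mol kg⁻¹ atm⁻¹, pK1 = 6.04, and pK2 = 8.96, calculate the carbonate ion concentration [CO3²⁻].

[CO2*] = KH · pCO2 = 10^(−1.52) × 538×10^-6 = 1.625×10^-5 mol/kg
α₀ = 1/(1 + K1/[H⁺] + K1K2/[H⁺]²) = 1/(1 + 10^+1.74 + 10^+0.56) = 0.01678
DIC = [CO2*]/α₀ = 1.625×10^-5 / 0.01678 = 0.9681 mmol/kg
[CO3²⁻] = α₂·DIC; α₂ = 0.06093, so [CO3²⁻] = 0.06093 × 0.9681 = 0.0590 mmol/kg

[CO3²⁻] = 0.0590 mmol/kg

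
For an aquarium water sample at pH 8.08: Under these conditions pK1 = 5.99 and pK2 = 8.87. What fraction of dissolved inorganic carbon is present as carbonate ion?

α₂ = 0.139

α₂ = 1 / (1 + [H⁺]/K2 + [H⁺]²/(K1K2)) = 1 / (1 + 10^+0.79 + 10^-1.30)
   = 1 / (1 + 6.1660 + 0.050119) = 1/7.2161 = 0.1386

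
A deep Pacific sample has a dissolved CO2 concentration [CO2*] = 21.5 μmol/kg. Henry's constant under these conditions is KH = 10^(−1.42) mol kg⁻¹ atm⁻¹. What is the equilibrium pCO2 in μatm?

pCO2 = 566 μatm

KH = 10^(−1.42) = 3.802×10^-2 mol kg⁻¹ atm⁻¹
pCO2 = [CO2*]/KH = 21.5×10^-6 / 3.802×10^-2 = 5.66×10^-4 atm = 566 μatm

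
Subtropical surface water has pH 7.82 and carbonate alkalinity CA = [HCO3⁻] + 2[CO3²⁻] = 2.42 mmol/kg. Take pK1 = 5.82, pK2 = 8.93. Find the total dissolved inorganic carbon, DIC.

CA = [HCO3⁻] + 2[CO3²⁻] = (α₁ + 2α₂)·DIC
At pH 7.82: [H⁺]/K1 = 10^-2.00 = 0.010000, K2/[H⁺] = 10^-1.11 = 0.077625
α₁ = 1/(1 + 0.010000 + 0.077625) = 1/1.0876 = 0.9194; α₂ = α₁·K2/[H⁺] = 0.07137
α₁ + 2α₂ = 1.0622
DIC = CA / (α₁ + 2α₂) = 2.42 / 1.0622 = 2.28 mmol/kg

DIC = 2.28 mmol/kg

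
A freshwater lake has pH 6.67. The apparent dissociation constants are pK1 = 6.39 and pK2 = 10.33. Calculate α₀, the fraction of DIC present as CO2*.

α₀ = 0.344

α₀ = 1 / (1 + K1/[H⁺] + K1K2/[H⁺]²) = 1 / (1 + 10^+0.28 + 10^-3.38)
   = 1 / (1 + 1.9055 + 0.00041687) = 1/2.9059 = 0.3441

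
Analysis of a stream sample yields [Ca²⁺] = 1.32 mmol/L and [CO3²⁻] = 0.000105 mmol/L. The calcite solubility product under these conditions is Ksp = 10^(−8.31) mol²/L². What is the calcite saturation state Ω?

Ksp = 10^(−8.31) = 4.898×10^-9
Ω = [Ca²⁺][CO3²⁻]/Ksp = (1.32×10^-3)(0.000105×10^-3) / 4.898×10^-9 = 0.0283

Ω = 0.0283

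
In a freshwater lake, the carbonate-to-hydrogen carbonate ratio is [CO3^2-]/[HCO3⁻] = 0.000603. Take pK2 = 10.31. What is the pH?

pH = 7.09

From K2 = [H⁺][CO3^2-]/[HCO3⁻]:  pH = pK2 + log₁₀([CO3^2-]/[HCO3⁻])
log₁₀(0.000603) = -3.220
pH = 10.31 + (-3.220) = 7.09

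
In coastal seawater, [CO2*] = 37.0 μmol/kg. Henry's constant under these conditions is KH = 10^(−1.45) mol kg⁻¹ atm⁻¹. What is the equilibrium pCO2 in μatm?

KH = 10^(−1.45) = 3.548×10^-2 mol kg⁻¹ atm⁻¹
pCO2 = [CO2*]/KH = 37.0×10^-6 / 3.548×10^-2 = 1.04×10^-3 atm = 1040 μatm

pCO2 = 1040 μatm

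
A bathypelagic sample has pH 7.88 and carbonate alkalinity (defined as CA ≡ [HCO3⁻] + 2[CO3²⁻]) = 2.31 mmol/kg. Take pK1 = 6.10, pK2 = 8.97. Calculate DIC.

DIC = 2.18 mmol/kg

CA = [HCO3⁻] + 2[CO3²⁻] = (α₁ + 2α₂)·DIC
At pH 7.88: [H⁺]/K1 = 10^-1.78 = 0.016596, K2/[H⁺] = 10^-1.09 = 0.081283
α₁ = 1/(1 + 0.016596 + 0.081283) = 1/1.0979 = 0.9108; α₂ = α₁·K2/[H⁺] = 0.07404
α₁ + 2α₂ = 1.0589
DIC = CA / (α₁ + 2α₂) = 2.31 / 1.0589 = 2.18 mmol/kg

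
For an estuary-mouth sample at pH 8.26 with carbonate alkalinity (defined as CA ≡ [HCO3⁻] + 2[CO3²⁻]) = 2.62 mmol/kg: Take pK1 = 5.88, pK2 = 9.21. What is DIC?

DIC = 2.39 mmol/kg

CA = [HCO3⁻] + 2[CO3²⁻] = (α₁ + 2α₂)·DIC
At pH 8.26: [H⁺]/K1 = 10^-2.38 = 0.0041687, K2/[H⁺] = 10^-0.95 = 0.11220
α₁ = 1/(1 + 0.0041687 + 0.11220) = 1/1.1164 = 0.8958; α₂ = α₁·K2/[H⁺] = 0.1005
α₁ + 2α₂ = 1.0968
DIC = CA / (α₁ + 2α₂) = 2.62 / 1.0968 = 2.39 mmol/kg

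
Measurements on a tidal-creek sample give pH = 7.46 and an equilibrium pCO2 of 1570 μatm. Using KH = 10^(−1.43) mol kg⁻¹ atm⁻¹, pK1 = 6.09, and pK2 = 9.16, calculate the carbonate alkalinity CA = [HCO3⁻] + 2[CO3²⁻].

[CO2*] = KH · pCO2 = 10^(−1.43) × 1570×10^-6 = 5.833×10^-5 mol/kg
α₀ = 1/(1 + K1/[H⁺] + K1K2/[H⁺]²) = 1/(1 + 10^+1.37 + 10^-0.33) = 0.04014
DIC = [CO2*]/α₀ = 5.833×10^-5 / 0.04014 = 1.453 mmol/kg
CA = (α₁ + 2α₂)·DIC = (0.9411 + 2×0.01878) × 1.453 = 1.42 mmol/kg

CA = 1.42 mmol/kg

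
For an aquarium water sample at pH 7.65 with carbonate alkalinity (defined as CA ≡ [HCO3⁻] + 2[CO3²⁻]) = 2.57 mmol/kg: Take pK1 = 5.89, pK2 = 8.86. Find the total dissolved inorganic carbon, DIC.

CA = [HCO3⁻] + 2[CO3²⁻] = (α₁ + 2α₂)·DIC
At pH 7.65: [H⁺]/K1 = 10^-1.76 = 0.017378, K2/[H⁺] = 10^-1.21 = 0.061660
α₁ = 1/(1 + 0.017378 + 0.061660) = 1/1.0790 = 0.9268; α₂ = α₁·K2/[H⁺] = 0.05714
α₁ + 2α₂ = 1.0410
DIC = CA / (α₁ + 2α₂) = 2.57 / 1.0410 = 2.47 mmol/kg

DIC = 2.47 mmol/kg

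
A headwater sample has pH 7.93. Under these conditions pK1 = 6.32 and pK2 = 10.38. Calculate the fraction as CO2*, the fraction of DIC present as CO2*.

α₀ = 1 / (1 + K1/[H⁺] + K1K2/[H⁺]²) = 1 / (1 + 10^+1.61 + 10^-0.84)
   = 1 / (1 + 40.738 + 0.14454) = 1/41.883 = 0.02388

α₀ = 0.0239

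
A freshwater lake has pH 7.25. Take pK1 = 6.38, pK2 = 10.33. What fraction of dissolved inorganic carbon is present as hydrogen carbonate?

α₁ = 1 / (1 + [H⁺]/K1 + K2/[H⁺]) = 1 / (1 + 10^-0.87 + 10^-3.08)
   = 1 / (1 + 0.13490 + 0.00083176) = 1/1.1357 = 0.8805

α₁ = 0.880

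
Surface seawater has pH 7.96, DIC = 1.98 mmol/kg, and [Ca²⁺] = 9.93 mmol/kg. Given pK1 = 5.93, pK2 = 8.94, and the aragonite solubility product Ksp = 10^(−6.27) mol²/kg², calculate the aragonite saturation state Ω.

Ω = 3.44

α₂ = 1 / (1 + [H⁺]/K2 + [H⁺]²/(K1K2)) = 1 / (1 + 10^+0.98 + 10^-1.05)
   = 1 / (1 + 9.5499 + 0.089125) = 1/10.639 = 0.09399
[CO3²⁻] = α₂ × DIC = 0.09399 × 1.98 = 0.1861 mmol/kg
Ksp = 10^(−6.27) = 5.370×10^-7
Ω = [Ca²⁺][CO3²⁻]/Ksp = (9.93×10^-3)(1.861×10^-4) / 5.370×10^-7 = 3.44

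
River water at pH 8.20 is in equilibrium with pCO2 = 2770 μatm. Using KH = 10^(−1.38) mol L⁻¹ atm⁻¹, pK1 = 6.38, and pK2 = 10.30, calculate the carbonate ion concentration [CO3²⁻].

[CO2*] = KH · pCO2 = 10^(−1.38) × 2770×10^-6 = 1.155×10^-4 mol/L
α₀ = 1/(1 + K1/[H⁺] + K1K2/[H⁺]²) = 1/(1 + 10^+1.82 + 10^-0.28) = 0.01479
DIC = [CO2*]/α₀ = 1.155×10^-4 / 0.01479 = 7.805 mmol/L
[CO3²⁻] = α₂·DIC; α₂ = 0.007764, so [CO3²⁻] = 0.007764 × 7.805 = 0.0606 mmol/L

[CO3²⁻] = 0.0606 mmol/L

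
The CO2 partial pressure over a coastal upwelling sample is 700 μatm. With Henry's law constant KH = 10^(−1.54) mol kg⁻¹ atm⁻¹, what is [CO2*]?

KH = 10^(−1.54) = 2.884×10^-2 mol kg⁻¹ atm⁻¹
[CO2*] = KH · pCO2 = 2.884×10^-2 × 700×10^-6 atm = 2.02×10^-5 mol/kg

[CO2*] = 20.2 μmol/kg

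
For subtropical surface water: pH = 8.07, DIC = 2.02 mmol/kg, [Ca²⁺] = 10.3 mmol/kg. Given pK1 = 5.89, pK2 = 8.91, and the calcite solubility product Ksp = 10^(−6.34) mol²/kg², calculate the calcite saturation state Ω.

α₂ = 1 / (1 + [H⁺]/K2 + [H⁺]²/(K1K2)) = 1 / (1 + 10^+0.84 + 10^-1.34)
   = 1 / (1 + 6.9183 + 0.045709) = 1/7.9640 = 0.1256
[CO3²⁻] = α₂ × DIC = 0.1256 × 2.02 = 0.2536 mmol/kg
Ksp = 10^(−6.34) = 4.571×10^-7
Ω = [Ca²⁺][CO3²⁻]/Ksp = (10.3×10^-3)(2.536×10^-4) / 4.571×10^-7 = 5.72

Ω = 5.72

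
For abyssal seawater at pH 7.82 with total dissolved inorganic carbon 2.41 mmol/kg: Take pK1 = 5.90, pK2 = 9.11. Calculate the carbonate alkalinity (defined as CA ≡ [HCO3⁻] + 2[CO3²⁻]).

CA = [HCO3⁻] + 2[CO3²⁻] = (α₁ + 2α₂)·DIC
At pH 7.82: [H⁺]/K1 = 10^-1.92 = 0.012023, K2/[H⁺] = 10^-1.29 = 0.051286
α₁ = 1/(1 + 0.012023 + 0.051286) = 1/1.0633 = 0.9405; α₂ = α₁·K2/[H⁺] = 0.04823
α₁ + 2α₂ = 1.0369
CA = 1.0369 × 2.41 = 2.50 mmol/kg

CA = 2.50 mmol/kg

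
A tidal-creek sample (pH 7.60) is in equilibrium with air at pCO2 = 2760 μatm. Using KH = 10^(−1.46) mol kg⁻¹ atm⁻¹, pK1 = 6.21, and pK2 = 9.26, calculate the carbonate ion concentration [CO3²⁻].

[CO2*] = KH · pCO2 = 10^(−1.46) × 2760×10^-6 = 9.570×10^-5 mol/kg
α₀ = 1/(1 + K1/[H⁺] + K1K2/[H⁺]²) = 1/(1 + 10^+1.39 + 10^-0.27) = 0.03834
DIC = [CO2*]/α₀ = 9.570×10^-5 / 0.03834 = 2.496 mmol/kg
[CO3²⁻] = α₂·DIC; α₂ = 0.02059, so [CO3²⁻] = 0.02059 × 2.496 = 0.0514 mmol/kg

[CO3²⁻] = 0.0514 mmol/kg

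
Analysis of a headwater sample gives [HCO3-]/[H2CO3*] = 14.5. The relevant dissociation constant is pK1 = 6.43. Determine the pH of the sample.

From K1 = [H⁺][HCO3-]/[H2CO3*]:  pH = pK1 + log₁₀([HCO3-]/[H2CO3*])
log₁₀(14.5) = +1.161
pH = 6.43 + (+1.161) = 7.59

pH = 7.59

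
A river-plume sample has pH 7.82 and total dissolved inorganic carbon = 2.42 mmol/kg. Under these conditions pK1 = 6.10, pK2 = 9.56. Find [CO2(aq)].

α₀ = 1 / (1 + K1/[H⁺] + K1K2/[H⁺]²) = 1 / (1 + 10^+1.72 + 10^-0.02)
   = 1 / (1 + 52.481 + 0.95499) = 1/54.436 = 0.01837
[CO2*] = α₀ × DIC = 0.01837 × 2.42 = 0.0445 mmol/kg

[CO2*] = 0.0445 mmol/kg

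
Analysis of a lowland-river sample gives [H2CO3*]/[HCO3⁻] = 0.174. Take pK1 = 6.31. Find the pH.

From K1 = [H⁺][HCO3⁻]/[H2CO3*]:  pH = pK1 − log₁₀([H2CO3*]/[HCO3⁻])
log₁₀(0.174) = -0.759
pH = 6.31 − (-0.759) = 7.07

pH = 7.07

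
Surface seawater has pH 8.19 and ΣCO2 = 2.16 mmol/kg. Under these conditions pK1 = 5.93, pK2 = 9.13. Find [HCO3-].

α₁ = 1 / (1 + [H⁺]/K1 + K2/[H⁺]) = 1 / (1 + 10^-2.26 + 10^-0.94)
   = 1 / (1 + 0.0054954 + 0.11482) = 1/1.1203 = 0.8926
[HCO3⁻] = α₁ × DIC = 0.8926 × 2.16 = 1.93 mmol/kg

[HCO3⁻] = 1.93 mmol/kg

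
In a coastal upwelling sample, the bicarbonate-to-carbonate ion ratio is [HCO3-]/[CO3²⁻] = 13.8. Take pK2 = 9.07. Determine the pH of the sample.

From K2 = [H⁺][CO3²⁻]/[HCO3-]:  pH = pK2 − log₁₀([HCO3-]/[CO3²⁻])
log₁₀(13.8) = +1.140
pH = 9.07 − (+1.140) = 7.93

pH = 7.93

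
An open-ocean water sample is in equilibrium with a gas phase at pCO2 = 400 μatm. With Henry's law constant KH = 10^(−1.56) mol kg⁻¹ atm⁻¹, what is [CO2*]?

[CO2*] = 11.0 μmol/kg

KH = 10^(−1.56) = 2.754×10^-2 mol kg⁻¹ atm⁻¹
[CO2*] = KH · pCO2 = 2.754×10^-2 × 400×10^-6 atm = 1.10×10^-5 mol/kg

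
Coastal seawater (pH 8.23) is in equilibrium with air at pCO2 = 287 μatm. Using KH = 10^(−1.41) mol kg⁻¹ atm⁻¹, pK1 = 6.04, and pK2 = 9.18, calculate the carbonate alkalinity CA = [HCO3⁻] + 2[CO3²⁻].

CA = 2.12 mmol/kg

[CO2*] = KH · pCO2 = 10^(−1.41) × 287×10^-6 = 1.117×10^-5 mol/kg
α₀ = 1/(1 + K1/[H⁺] + K1K2/[H⁺]²) = 1/(1 + 10^+2.19 + 10^+1.24) = 0.005772
DIC = [CO2*]/α₀ = 1.117×10^-5 / 0.005772 = 1.935 mmol/kg
CA = (α₁ + 2α₂)·DIC = (0.8939 + 2×0.1003) × 1.935 = 2.12 mmol/kg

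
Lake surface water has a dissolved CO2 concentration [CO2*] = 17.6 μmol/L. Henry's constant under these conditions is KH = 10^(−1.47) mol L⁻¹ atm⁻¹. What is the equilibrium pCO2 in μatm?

pCO2 = 519 μatm

KH = 10^(−1.47) = 3.388×10^-2 mol L⁻¹ atm⁻¹
pCO2 = [CO2*]/KH = 17.6×10^-6 / 3.388×10^-2 = 5.19×10^-4 atm = 519 μatm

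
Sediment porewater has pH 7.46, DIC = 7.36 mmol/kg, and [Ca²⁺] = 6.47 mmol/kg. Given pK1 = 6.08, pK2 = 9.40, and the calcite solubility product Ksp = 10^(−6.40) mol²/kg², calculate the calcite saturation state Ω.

α₂ = 1 / (1 + [H⁺]/K2 + [H⁺]²/(K1K2)) = 1 / (1 + 10^+1.94 + 10^+0.56)
   = 1 / (1 + 87.096 + 3.6308) = 1/91.727 = 0.01090
[CO3²⁻] = α₂ × DIC = 0.01090 × 7.36 = 0.08024 mmol/kg
Ksp = 10^(−6.40) = 3.981×10^-7
Ω = [Ca²⁺][CO3²⁻]/Ksp = (6.47×10^-3)(8.024×10^-5) / 3.981×10^-7 = 1.30

Ω = 1.30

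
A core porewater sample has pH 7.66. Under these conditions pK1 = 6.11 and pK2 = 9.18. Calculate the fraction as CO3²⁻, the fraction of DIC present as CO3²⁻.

α₂ = 0.0285

α₂ = 1 / (1 + [H⁺]/K2 + [H⁺]²/(K1K2)) = 1 / (1 + 10^+1.52 + 10^-0.03)
   = 1 / (1 + 33.113 + 0.93325) = 1/35.046 = 0.02853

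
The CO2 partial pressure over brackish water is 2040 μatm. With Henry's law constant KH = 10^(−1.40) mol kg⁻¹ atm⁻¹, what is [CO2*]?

[CO2*] = 81.2 μmol/kg

KH = 10^(−1.40) = 3.981×10^-2 mol kg⁻¹ atm⁻¹
[CO2*] = KH · pCO2 = 3.981×10^-2 × 2040×10^-6 atm = 8.12×10^-5 mol/kg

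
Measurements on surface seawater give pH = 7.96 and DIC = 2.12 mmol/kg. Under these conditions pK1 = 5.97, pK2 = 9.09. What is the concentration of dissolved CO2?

[CO2*] = 0.0200 mmol/kg

α₀ = 1 / (1 + K1/[H⁺] + K1K2/[H⁺]²) = 1 / (1 + 10^+1.99 + 10^+0.86)
   = 1 / (1 + 97.724 + 7.2444) = 1/105.97 = 0.009437
[CO2*] = α₀ × DIC = 0.009437 × 2.12 = 0.0200 mmol/kg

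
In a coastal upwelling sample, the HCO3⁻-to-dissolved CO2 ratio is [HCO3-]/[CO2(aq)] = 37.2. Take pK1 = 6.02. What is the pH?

From K1 = [H⁺][HCO3-]/[CO2(aq)]:  pH = pK1 + log₁₀([HCO3-]/[CO2(aq)])
log₁₀(37.2) = +1.571
pH = 6.02 + (+1.571) = 7.59

pH = 7.59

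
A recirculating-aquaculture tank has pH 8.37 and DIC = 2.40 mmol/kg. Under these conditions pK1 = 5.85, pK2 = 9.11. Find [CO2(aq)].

α₀ = 1 / (1 + K1/[H⁺] + K1K2/[H⁺]²) = 1 / (1 + 10^+2.52 + 10^+1.78)
   = 1 / (1 + 331.13 + 60.256) = 1/392.39 = 0.002549
[CO2*] = α₀ × DIC = 0.002549 × 2.40 = 0.00612 mmol/kg = 6.12 μmol/kg

[CO2*] = 6.12 μmol/kg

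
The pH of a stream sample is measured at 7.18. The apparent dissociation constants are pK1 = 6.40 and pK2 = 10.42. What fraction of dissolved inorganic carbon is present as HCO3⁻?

α₁ = 0.857

α₁ = 1 / (1 + [H⁺]/K1 + K2/[H⁺]) = 1 / (1 + 10^-0.78 + 10^-3.24)
   = 1 / (1 + 0.16596 + 0.00057544) = 1/1.1665 = 0.8572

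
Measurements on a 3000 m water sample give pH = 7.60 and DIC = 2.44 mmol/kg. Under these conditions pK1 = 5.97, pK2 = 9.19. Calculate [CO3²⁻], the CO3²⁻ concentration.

α₂ = 1 / (1 + [H⁺]/K2 + [H⁺]²/(K1K2)) = 1 / (1 + 10^+1.59 + 10^-0.04)
   = 1 / (1 + 38.905 + 0.91201) = 1/40.817 = 0.02450
[CO3²⁻] = α₂ × DIC = 0.02450 × 2.44 = 0.0598 mmol/kg

[CO3²⁻] = 0.0598 mmol/kg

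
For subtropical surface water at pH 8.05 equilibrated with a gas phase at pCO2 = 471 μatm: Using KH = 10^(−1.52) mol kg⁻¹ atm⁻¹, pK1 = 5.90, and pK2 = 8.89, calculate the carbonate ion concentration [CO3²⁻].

[CO3²⁻] = 0.290 mmol/kg

[CO2*] = KH · pCO2 = 10^(−1.52) × 471×10^-6 = 1.422×10^-5 mol/kg
α₀ = 1/(1 + K1/[H⁺] + K1K2/[H⁺]²) = 1/(1 + 10^+2.15 + 10^+1.31) = 0.006147
DIC = [CO2*]/α₀ = 1.422×10^-5 / 0.006147 = 2.314 mmol/kg
[CO3²⁻] = α₂·DIC; α₂ = 0.1255, so [CO3²⁻] = 0.1255 × 2.314 = 0.290 mmol/kg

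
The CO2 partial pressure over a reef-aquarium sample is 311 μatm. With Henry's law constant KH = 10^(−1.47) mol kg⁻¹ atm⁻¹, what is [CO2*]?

[CO2*] = 10.5 μmol/kg

KH = 10^(−1.47) = 3.388×10^-2 mol kg⁻¹ atm⁻¹
[CO2*] = KH · pCO2 = 3.388×10^-2 × 311×10^-6 atm = 1.05×10^-5 mol/kg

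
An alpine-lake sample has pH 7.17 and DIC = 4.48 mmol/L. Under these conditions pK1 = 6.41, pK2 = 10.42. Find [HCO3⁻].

α₁ = 1 / (1 + [H⁺]/K1 + K2/[H⁺]) = 1 / (1 + 10^-0.76 + 10^-3.25)
   = 1 / (1 + 0.17378 + 0.00056234) = 1/1.1743 = 0.8515
[HCO3⁻] = α₁ × DIC = 0.8515 × 4.48 = 3.81 mmol/L

[HCO3⁻] = 3.81 mmol/L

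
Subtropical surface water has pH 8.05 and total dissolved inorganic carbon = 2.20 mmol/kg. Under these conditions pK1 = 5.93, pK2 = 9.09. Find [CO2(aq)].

[CO2*] = 15.2 μmol/kg

α₀ = 1 / (1 + K1/[H⁺] + K1K2/[H⁺]²) = 1 / (1 + 10^+2.12 + 10^+1.08)
   = 1 / (1 + 131.83 + 12.023) = 1/144.85 = 0.006904
[CO2*] = α₀ × DIC = 0.006904 × 2.20 = 0.0152 mmol/kg = 15.2 μmol/kg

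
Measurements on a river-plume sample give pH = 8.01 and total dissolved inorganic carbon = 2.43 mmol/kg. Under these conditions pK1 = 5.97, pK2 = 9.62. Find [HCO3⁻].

[HCO3⁻] = 2.35 mmol/kg

α₁ = 1 / (1 + [H⁺]/K1 + K2/[H⁺]) = 1 / (1 + 10^-2.04 + 10^-1.61)
   = 1 / (1 + 0.0091201 + 0.024547) = 1/1.0337 = 0.9674
[HCO3⁻] = α₁ × DIC = 0.9674 × 2.43 = 2.35 mmol/kg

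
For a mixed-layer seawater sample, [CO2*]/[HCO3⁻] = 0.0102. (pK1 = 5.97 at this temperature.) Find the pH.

From K1 = [H⁺][HCO3⁻]/[CO2*]:  pH = pK1 − log₁₀([CO2*]/[HCO3⁻])
log₁₀(0.0102) = -1.991
pH = 5.97 − (-1.991) = 7.96

pH = 7.96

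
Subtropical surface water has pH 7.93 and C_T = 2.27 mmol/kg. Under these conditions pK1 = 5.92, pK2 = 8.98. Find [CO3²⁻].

α₂ = 1 / (1 + [H⁺]/K2 + [H⁺]²/(K1K2)) = 1 / (1 + 10^+1.05 + 10^-0.96)
   = 1 / (1 + 11.220 + 0.10965) = 1/12.330 = 0.08110
[CO3²⁻] = α₂ × DIC = 0.08110 × 2.27 = 0.184 mmol/kg

[CO3²⁻] = 0.184 mmol/kg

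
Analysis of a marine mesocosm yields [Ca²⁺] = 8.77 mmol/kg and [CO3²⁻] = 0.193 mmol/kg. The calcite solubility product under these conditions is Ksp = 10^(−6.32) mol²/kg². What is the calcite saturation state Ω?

Ksp = 10^(−6.32) = 4.786×10^-7
Ω = [Ca²⁺][CO3²⁻]/Ksp = (8.77×10^-3)(0.193×10^-3) / 4.786×10^-7 = 3.54

Ω = 3.54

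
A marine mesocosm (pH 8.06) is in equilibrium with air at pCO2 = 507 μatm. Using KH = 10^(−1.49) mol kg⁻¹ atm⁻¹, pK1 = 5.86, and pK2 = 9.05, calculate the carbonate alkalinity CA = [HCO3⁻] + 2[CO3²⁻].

CA = 3.13 mmol/kg

[CO2*] = KH · pCO2 = 10^(−1.49) × 507×10^-6 = 1.641×10^-5 mol/kg
α₀ = 1/(1 + K1/[H⁺] + K1K2/[H⁺]²) = 1/(1 + 10^+2.20 + 10^+1.21) = 0.005691
DIC = [CO2*]/α₀ = 1.641×10^-5 / 0.005691 = 2.883 mmol/kg
CA = (α₁ + 2α₂)·DIC = (0.9020 + 2×0.09230) × 2.883 = 3.13 mmol/kg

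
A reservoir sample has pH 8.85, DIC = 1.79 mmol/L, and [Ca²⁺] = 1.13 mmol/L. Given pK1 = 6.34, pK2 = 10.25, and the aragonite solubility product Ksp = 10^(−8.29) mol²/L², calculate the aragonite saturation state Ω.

α₂ = 1 / (1 + [H⁺]/K2 + [H⁺]²/(K1K2)) = 1 / (1 + 10^+1.40 + 10^-1.11)
   = 1 / (1 + 25.119 + 0.077625) = 1/26.196 = 0.03817
[CO3²⁻] = α₂ × DIC = 0.03817 × 1.79 = 0.06833 mmol/L
Ksp = 10^(−8.29) = 5.129×10^-9
Ω = [Ca²⁺][CO3²⁻]/Ksp = (1.13×10^-3)(6.833×10^-5) / 5.129×10^-9 = 15.1

Ω = 15.1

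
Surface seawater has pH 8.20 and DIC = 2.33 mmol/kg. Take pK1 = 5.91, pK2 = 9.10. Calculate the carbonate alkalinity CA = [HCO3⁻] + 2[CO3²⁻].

CA = 2.58 mmol/kg

CA = [HCO3⁻] + 2[CO3²⁻] = (α₁ + 2α₂)·DIC
At pH 8.20: [H⁺]/K1 = 10^-2.29 = 0.0051286, K2/[H⁺] = 10^-0.90 = 0.12589
α₁ = 1/(1 + 0.0051286 + 0.12589) = 1/1.1310 = 0.8842; α₂ = α₁·K2/[H⁺] = 0.1113
α₁ + 2α₂ = 1.1068
CA = 1.1068 × 2.33 = 2.58 mmol/kg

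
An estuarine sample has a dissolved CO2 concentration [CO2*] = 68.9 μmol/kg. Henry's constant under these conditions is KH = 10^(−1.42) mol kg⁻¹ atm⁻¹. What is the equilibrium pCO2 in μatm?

pCO2 = 1810 μatm

KH = 10^(−1.42) = 3.802×10^-2 mol kg⁻¹ atm⁻¹
pCO2 = [CO2*]/KH = 68.9×10^-6 / 3.802×10^-2 = 1.81×10^-3 atm = 1810 μatm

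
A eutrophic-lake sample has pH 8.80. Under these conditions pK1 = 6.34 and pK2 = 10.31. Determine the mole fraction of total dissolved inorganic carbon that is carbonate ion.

α₂ = 1 / (1 + [H⁺]/K2 + [H⁺]²/(K1K2)) = 1 / (1 + 10^+1.51 + 10^-0.95)
   = 1 / (1 + 32.359 + 0.11220) = 1/33.472 = 0.02988

α₂ = 0.0299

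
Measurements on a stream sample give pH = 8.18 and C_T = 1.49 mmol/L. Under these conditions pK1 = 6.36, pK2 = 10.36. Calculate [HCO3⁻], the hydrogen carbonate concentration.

α₁ = 1 / (1 + [H⁺]/K1 + K2/[H⁺]) = 1 / (1 + 10^-1.82 + 10^-2.18)
   = 1 / (1 + 0.015136 + 0.0066069) = 1/1.0217 = 0.9787
[HCO3⁻] = α₁ × DIC = 0.9787 × 1.49 = 1.46 mmol/L

[HCO3⁻] = 1.46 mmol/L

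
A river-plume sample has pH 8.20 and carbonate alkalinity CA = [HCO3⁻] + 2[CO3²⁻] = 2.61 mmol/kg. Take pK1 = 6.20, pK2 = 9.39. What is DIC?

DIC = 2.48 mmol/kg

CA = [HCO3⁻] + 2[CO3²⁻] = (α₁ + 2α₂)·DIC
At pH 8.20: [H⁺]/K1 = 10^-2.00 = 0.010000, K2/[H⁺] = 10^-1.19 = 0.064565
α₁ = 1/(1 + 0.010000 + 0.064565) = 1/1.0746 = 0.9306; α₂ = α₁·K2/[H⁺] = 0.06009
α₁ + 2α₂ = 1.0508
DIC = CA / (α₁ + 2α₂) = 2.61 / 1.0508 = 2.48 mmol/kg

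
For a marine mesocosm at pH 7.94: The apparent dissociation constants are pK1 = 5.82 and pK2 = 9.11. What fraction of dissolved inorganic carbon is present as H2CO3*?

α₀ = 1 / (1 + K1/[H⁺] + K1K2/[H⁺]²) = 1 / (1 + 10^+2.12 + 10^+0.95)
   = 1 / (1 + 131.83 + 8.9125) = 1/141.74 = 0.007055

α₀ = 0.00706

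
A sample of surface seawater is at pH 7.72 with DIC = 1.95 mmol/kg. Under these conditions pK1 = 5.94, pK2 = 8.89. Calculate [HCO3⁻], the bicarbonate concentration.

α₁ = 1 / (1 + [H⁺]/K1 + K2/[H⁺]) = 1 / (1 + 10^-1.78 + 10^-1.17)
   = 1 / (1 + 0.016596 + 0.067608) = 1/1.0842 = 0.9223
[HCO3⁻] = α₁ × DIC = 0.9223 × 1.95 = 1.80 mmol/kg

[HCO3⁻] = 1.80 mmol/kg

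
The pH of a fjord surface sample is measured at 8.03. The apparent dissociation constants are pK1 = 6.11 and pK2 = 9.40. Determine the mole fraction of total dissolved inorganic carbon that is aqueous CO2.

α₀ = 1 / (1 + K1/[H⁺] + K1K2/[H⁺]²) = 1 / (1 + 10^+1.92 + 10^+0.55)
   = 1 / (1 + 83.176 + 3.5481) = 1/87.725 = 0.01140

α₀ = 0.0114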